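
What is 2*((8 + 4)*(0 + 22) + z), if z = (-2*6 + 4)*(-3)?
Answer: 576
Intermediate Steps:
z = 24 (z = (-12 + 4)*(-3) = -8*(-3) = 24)
2*((8 + 4)*(0 + 22) + z) = 2*((8 + 4)*(0 + 22) + 24) = 2*(12*22 + 24) = 2*(264 + 24) = 2*288 = 576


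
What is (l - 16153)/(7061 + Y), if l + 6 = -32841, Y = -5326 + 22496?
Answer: -49000/24231 ≈ -2.0222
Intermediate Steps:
Y = 17170
l = -32847 (l = -6 - 32841 = -32847)
(l - 16153)/(7061 + Y) = (-32847 - 16153)/(7061 + 17170) = -49000/24231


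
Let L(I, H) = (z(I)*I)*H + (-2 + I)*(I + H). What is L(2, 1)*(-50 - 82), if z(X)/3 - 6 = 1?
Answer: -5544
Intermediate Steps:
z(X) = 21 (z(X) = 18 + 3*1 = 18 + 3 = 21)
L(I, H) = (-2 + I)*(H + I) + 21*H*I (L(I, H) = (21*I)*H + (-2 + I)*(I + H) = 21*H*I + (-2 + I)*(H + I) = (-2 + I)*(H + I) + 21*H*I)
L(2, 1)*(-50 - 82) = (2² - 2*1 - 2*2 + 22*1*2)*(-50 - 82) = (4 - 2 - 4 + 44)*(-132) = 42*(-132) = -5544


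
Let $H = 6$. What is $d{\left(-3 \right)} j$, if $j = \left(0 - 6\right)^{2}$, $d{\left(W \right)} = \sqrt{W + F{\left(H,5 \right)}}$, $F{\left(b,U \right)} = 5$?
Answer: $36 \sqrt{2} \approx 50.912$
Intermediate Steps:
$d{\left(W \right)} = \sqrt{5 + W}$ ($d{\left(W \right)} = \sqrt{W + 5} = \sqrt{5 + W}$)
$j = 36$ ($j = \left(-6\right)^{2} = 36$)
$d{\left(-3 \right)} j = \sqrt{5 - 3} \cdot 36 = \sqrt{2} \cdot 36 = 36 \sqrt{2}$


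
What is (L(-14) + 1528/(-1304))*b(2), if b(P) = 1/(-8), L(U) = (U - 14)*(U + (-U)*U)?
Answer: -958249/1304 ≈ -734.85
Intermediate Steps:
L(U) = (-14 + U)*(U - U**2)
b(P) = -1/8
(L(-14) + 1528/(-1304))*b(2) = (-14*(-14 - 1*(-14)**2 + 15*(-14)) + 1528/(-1304))*(-1/8) = (-14*(-14 - 1*196 - 210) + 1528*(-1/1304))*(-1/8) = (-14*(-14 - 196 - 210) - 191/163)*(-1/8) = (-14*(-420) - 191/163)*(-1/8) = (5880 - 191/163)*(-1/8) = (958249/163)*(-1/8) = -958249/1304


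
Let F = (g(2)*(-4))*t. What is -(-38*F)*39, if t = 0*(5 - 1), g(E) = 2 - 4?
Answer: 0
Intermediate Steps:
g(E) = -2
t = 0 (t = 0*4 = 0)
F = 0 (F = -2*(-4)*0 = 8*0 = 0)
-(-38*F)*39 = -(-38*0)*39 = -0*39 = -1*0 = 0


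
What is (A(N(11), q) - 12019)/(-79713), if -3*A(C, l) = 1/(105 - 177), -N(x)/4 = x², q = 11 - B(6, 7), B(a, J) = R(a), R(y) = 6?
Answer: 2596103/17218008 ≈ 0.15078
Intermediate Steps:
B(a, J) = 6
q = 5 (q = 11 - 1*6 = 11 - 6 = 5)
N(x) = -4*x²
A(C, l) = 1/216 (A(C, l) = -1/(3*(105 - 177)) = -⅓/(-72) = -⅓*(-1/72) = 1/216)
(A(N(11), q) - 12019)/(-79713) = (1/216 - 12019)/(-79713) = -2596103/216*(-1/79713) = 2596103/17218008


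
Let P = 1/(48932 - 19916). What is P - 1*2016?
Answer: -58496255/29016 ≈ -2016.0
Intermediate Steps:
P = 1/29016 ≈ 3.4464e-5
P - 1*2016 = 1/29016 - 1*2016 = 1/29016 - 2016 = -58496255/29016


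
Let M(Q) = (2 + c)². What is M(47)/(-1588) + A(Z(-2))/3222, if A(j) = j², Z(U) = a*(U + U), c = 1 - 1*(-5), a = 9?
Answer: 25720/71063 ≈ 0.36193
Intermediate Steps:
c = 6 (c = 1 + 5 = 6)
M(Q) = 64 (M(Q) = (2 + 6)² = 8² = 64)
Z(U) = 18*U (Z(U) = 9*(U + U) = 9*(2*U) = 18*U)
M(47)/(-1588) + A(Z(-2))/3222 = 64/(-1588) + (18*(-2))²/3222 = 64*(-1/1588) + (-36)²*(1/3222) = -16/397 + 1296*(1/3222) = -16/397 + 72/179 = 25720/71063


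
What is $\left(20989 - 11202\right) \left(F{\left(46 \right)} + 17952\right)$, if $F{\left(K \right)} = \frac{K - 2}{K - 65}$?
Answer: $\frac{3337797628}{19} \approx 1.7567 \cdot 10^{8}$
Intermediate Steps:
$F{\left(K \right)} = \frac{-2 + K}{-65 + K}$
$\left(20989 - 11202\right) \left(F{\left(46 \right)} + 17952\right) = \left(20989 - 11202\right) \left(\frac{-2 + 46}{-65 + 46} + 17952\right) = 9787 \left(\frac{1}{-19} \cdot 44 + 17952\right) = 9787 \left(\left(- \frac{1}{19}\right) 44 + 17952\right) = 9787 \left(- \frac{44}{19} + 17952\right) = 9787 \cdot \frac{341044}{19} = \frac{3337797628}{19}$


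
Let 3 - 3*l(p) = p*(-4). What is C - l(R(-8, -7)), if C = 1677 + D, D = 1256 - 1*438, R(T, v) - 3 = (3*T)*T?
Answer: 2234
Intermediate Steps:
R(T, v) = 3 + 3*T² (R(T, v) = 3 + (3*T)*T = 3 + 3*T²)
l(p) = 1 + 4*p/3 (l(p) = 1 - p*(-4)/3 = 1 - (-4)*p/3 = 1 + 4*p/3)
D = 818 (D = 1256 - 438 = 818)
C = 2495 (C = 1677 + 818 = 2495)
C - l(R(-8, -7)) = 2495 - (1 + 4*(3 + 3*(-8)²)/3) = 2495 - (1 + 4*(3 + 3*64)/3) = 2495 - (1 + 4*(3 + 192)/3) = 2495 - (1 + (4/3)*195) = 2495 - (1 + 260) = 2495 - 1*261 = 2495 - 261 = 2234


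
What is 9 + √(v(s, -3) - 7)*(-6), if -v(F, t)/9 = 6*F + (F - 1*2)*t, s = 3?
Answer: 9 - 6*I*√142 ≈ 9.0 - 71.498*I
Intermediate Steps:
v(F, t) = -54*F - 9*t*(-2 + F) (v(F, t) = -9*(6*F + (F - 1*2)*t) = -9*(6*F + (F - 2)*t) = -9*(6*F + (-2 + F)*t) = -9*(6*F + t*(-2 + F)) = -54*F - 9*t*(-2 + F))
9 + √(v(s, -3) - 7)*(-6) = 9 + √((-54*3 + 18*(-3) - 9*3*(-3)) - 7)*(-6) = 9 + √((-162 - 54 + 81) - 7)*(-6) = 9 + √(-135 - 7)*(-6) = 9 + √(-142)*(-6) = 9 + (I*√142)*(-6) = 9 - 6*I*√142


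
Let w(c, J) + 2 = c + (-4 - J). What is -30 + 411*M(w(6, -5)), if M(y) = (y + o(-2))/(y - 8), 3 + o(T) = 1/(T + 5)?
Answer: -1049/3 ≈ -349.67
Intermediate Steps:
o(T) = -3 + 1/(5 + T) (o(T) = -3 + 1/(T + 5) = -3 + 1/(5 + T))
w(c, J) = -6 + c - J (w(c, J) = -2 + (c + (-4 - J)) = -2 + (-4 + c - J) = -6 + c - J)
M(y) = (-8/3 + y)/(-8 + y) (M(y) = (y + (-14 - 3*(-2))/(5 - 2))/(y - 8) = (y + (-14 + 6)/3)/(-8 + y) = (y + (1/3)*(-8))/(-8 + y) = (y - 8/3)/(-8 + y) = (-8/3 + y)/(-8 + y))
-30 + 411*M(w(6, -5)) = -30 + 411*((-8/3 + (-6 + 6 - 1*(-5)))/(-8 + (-6 + 6 - 1*(-5)))) = -30 + 411*((-8/3 + (-6 + 6 + 5))/(-8 + (-6 + 6 + 5))) = -30 + 411*((-8/3 + 5)/(-8 + 5)) = -30 + 411*((7/3)/(-3)) = -30 + 411*(-1/3*7/3) = -30 + 411*(-7/9) = -30 - 959/3 = -1049/3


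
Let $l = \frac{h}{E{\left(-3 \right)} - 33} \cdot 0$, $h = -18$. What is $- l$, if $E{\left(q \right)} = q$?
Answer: $0$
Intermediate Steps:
$l = 0$ ($l = \frac{1}{-3 - 33} \left(-18\right) 0 = \frac{1}{-36} \left(-18\right) 0 = \left(- \frac{1}{36}\right) \left(-18\right) 0 = \frac{1}{2} \cdot 0 = 0$)
$- l = \left(-1\right) 0 = 0$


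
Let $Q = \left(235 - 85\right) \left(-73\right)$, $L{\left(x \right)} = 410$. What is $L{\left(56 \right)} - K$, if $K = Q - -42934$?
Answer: $-31574$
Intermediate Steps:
$Q = -10950$ ($Q = 150 \left(-73\right) = -10950$)
$K = 31984$ ($K = -10950 - -42934 = -10950 + 42934 = 31984$)
$L{\left(56 \right)} - K = 410 - 31984 = -31574$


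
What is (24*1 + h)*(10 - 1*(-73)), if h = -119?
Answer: -7885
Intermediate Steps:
(24*1 + h)*(10 - 1*(-73)) = (24*1 - 119)*(10 - 1*(-73)) = (24 - 119)*(10 + 73) = -95*83 = -7885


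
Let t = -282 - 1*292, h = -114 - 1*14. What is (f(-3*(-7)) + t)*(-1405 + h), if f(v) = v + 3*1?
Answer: 843150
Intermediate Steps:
h = -128 (h = -114 - 14 = -128)
t = -574 (t = -282 - 292 = -574)
f(v) = 3 + v (f(v) = v + 3 = 3 + v)
(f(-3*(-7)) + t)*(-1405 + h) = ((3 - 3*(-7)) - 574)*(-1405 - 128) = ((3 + 21) - 574)*(-1533) = (24 - 574)*(-1533) = -550*(-1533) = 843150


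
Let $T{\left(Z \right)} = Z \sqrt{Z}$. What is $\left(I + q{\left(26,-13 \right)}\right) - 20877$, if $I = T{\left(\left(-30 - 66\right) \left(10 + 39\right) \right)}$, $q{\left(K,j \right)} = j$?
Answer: $-20890 - 131712 i \sqrt{6} \approx -20890.0 - 3.2263 \cdot 10^{5} i$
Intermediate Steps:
$T{\left(Z \right)} = Z^{\frac{3}{2}}$
$I = - 131712 i \sqrt{6}$ ($I = \left(\left(-30 - 66\right) \left(10 + 39\right)\right)^{\frac{3}{2}} = \left(\left(-96\right) 49\right)^{\frac{3}{2}} = \left(-4704\right)^{\frac{3}{2}} = - 131712 i \sqrt{6} \approx - 3.2263 \cdot 10^{5} i$)
$\left(I + q{\left(26,-13 \right)}\right) - 20877 = \left(- 131712 i \sqrt{6} - 13\right) - 20877 = \left(-13 - 131712 i \sqrt{6}\right) - 20877 = -20890 - 131712 i \sqrt{6}$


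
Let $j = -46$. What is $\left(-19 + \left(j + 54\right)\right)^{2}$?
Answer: $121$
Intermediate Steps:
$\left(-19 + \left(j + 54\right)\right)^{2} = \left(-19 + \left(-46 + 54\right)\right)^{2} = \left(-19 + 8\right)^{2} = \left(-11\right)^{2} = 121$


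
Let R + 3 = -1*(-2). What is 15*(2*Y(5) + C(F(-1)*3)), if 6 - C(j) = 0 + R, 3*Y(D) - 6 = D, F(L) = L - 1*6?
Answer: 215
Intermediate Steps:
R = -1 (R = -3 - 1*(-2) = -3 + 2 = -1)
F(L) = -6 + L (F(L) = L - 6 = -6 + L)
Y(D) = 2 + D/3
C(j) = 7 (C(j) = 6 - (0 - 1) = 6 - 1*(-1) = 6 + 1 = 7)
15*(2*Y(5) + C(F(-1)*3)) = 15*(2*(2 + (⅓)*5) + 7) = 15*(2*(2 + 5/3) + 7) = 15*(2*(11/3) + 7) = 15*(22/3 + 7) = 15*(43/3) = 215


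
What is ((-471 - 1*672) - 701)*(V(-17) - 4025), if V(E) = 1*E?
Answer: 7453448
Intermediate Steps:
V(E) = E
((-471 - 1*672) - 701)*(V(-17) - 4025) = ((-471 - 1*672) - 701)*(-17 - 4025) = ((-471 - 672) - 701)*(-4042) = (-1143 - 701)*(-4042) = -1844*(-4042) = 7453448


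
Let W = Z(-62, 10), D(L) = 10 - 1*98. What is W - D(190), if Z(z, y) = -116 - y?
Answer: -38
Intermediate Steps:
D(L) = -88 (D(L) = 10 - 98 = -88)
W = -126 (W = -116 - 1*10 = -116 - 10 = -126)
W - D(190) = -126 - 1*(-88) = -126 + 88 = -38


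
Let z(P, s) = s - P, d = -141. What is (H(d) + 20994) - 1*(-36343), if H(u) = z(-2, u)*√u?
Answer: 57337 - 139*I*√141 ≈ 57337.0 - 1650.5*I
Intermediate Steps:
H(u) = √u*(2 + u) (H(u) = (u - 1*(-2))*√u = (u + 2)*√u = (2 + u)*√u = √u*(2 + u))
(H(d) + 20994) - 1*(-36343) = (√(-141)*(2 - 141) + 20994) - 1*(-36343) = ((I*√141)*(-139) + 20994) + 36343 = (-139*I*√141 + 20994) + 36343 = (20994 - 139*I*√141) + 36343 = 57337 - 139*I*√141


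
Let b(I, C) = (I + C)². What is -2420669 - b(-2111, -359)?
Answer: -8521569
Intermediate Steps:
b(I, C) = (C + I)²
-2420669 - b(-2111, -359) = -2420669 - (-359 - 2111)² = -2420669 - 1*(-2470)² = -2420669 - 1*6100900 = -2420669 - 6100900 = -8521569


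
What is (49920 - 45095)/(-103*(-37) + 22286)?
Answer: 4825/26097 ≈ 0.18489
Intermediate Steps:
(49920 - 45095)/(-103*(-37) + 22286) = 4825/(3811 + 22286) = 4825/26097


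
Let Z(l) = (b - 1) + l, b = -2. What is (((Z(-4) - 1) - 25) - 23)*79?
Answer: -4424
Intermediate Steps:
Z(l) = -3 + l (Z(l) = (-2 - 1) + l = -3 + l)
(((Z(-4) - 1) - 25) - 23)*79 = ((((-3 - 4) - 1) - 25) - 23)*79 = (((-7 - 1) - 25) - 23)*79 = ((-8 - 25) - 23)*79 = (-33 - 23)*79 = -56*79 = -4424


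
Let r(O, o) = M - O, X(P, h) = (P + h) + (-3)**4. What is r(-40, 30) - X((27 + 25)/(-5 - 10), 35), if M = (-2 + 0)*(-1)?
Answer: -1058/15 ≈ -70.533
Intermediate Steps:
X(P, h) = 81 + P + h (X(P, h) = (P + h) + 81 = 81 + P + h)
M = 2 (M = -2*(-1) = 2)
r(O, o) = 2 - O
r(-40, 30) - X((27 + 25)/(-5 - 10), 35) = (2 - 1*(-40)) - (81 + (27 + 25)/(-5 - 10) + 35) = (2 + 40) - (81 + 52/(-15) + 35) = 42 - (81 + 52*(-1/15) + 35) = 42 - (81 - 52/15 + 35) = 42 - 1*1688/15 = 42 - 1688/15 = -1058/15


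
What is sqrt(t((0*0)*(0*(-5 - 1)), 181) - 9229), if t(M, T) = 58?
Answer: 3*I*sqrt(1019) ≈ 95.765*I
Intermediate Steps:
sqrt(t((0*0)*(0*(-5 - 1)), 181) - 9229) = sqrt(58 - 9229) = sqrt(-9171) = 3*I*sqrt(1019)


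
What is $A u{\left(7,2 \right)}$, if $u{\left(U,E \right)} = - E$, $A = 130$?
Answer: $-260$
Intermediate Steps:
$A u{\left(7,2 \right)} = 130 \left(\left(-1\right) 2\right) = 130 \left(-2\right) = -260$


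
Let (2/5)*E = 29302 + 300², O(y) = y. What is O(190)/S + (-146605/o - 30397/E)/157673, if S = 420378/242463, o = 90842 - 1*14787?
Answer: 784607696864622975427/7159678473649082885 ≈ 109.59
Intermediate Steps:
o = 76055 (o = 90842 - 14787 = 76055)
E = 298255 (E = 5*(29302 + 300²)/2 = 5*(29302 + 90000)/2 = (5/2)*119302 = 298255)
S = 140126/80821 (S = 420378*(1/242463) = 140126/80821 ≈ 1.7338)
O(190)/S + (-146605/o - 30397/E)/157673 = 190/(140126/80821) + (-146605/76055 - 30397/298255)/157673 = 190*(80821/140126) + (-146605*1/76055 - 30397*1/298255)*(1/157673) = 7677995/70063 + (-29321/15211 - 30397/298255)*(1/157673) = 7677995/70063 - 9207503622/4536756805*1/157673 = 7677995/70063 - 9207503622/715324055714765 = 784607696864622975427/7159678473649082885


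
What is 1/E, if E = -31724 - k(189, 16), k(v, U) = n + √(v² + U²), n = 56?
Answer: -31780/1009932423 + √35977/1009932423 ≈ -3.1280e-5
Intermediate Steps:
k(v, U) = 56 + √(U² + v²) (k(v, U) = 56 + √(v² + U²) = 56 + √(U² + v²))
E = -31780 - √35977 (E = -31724 - (56 + √(16² + 189²)) = -31724 - (56 + √(256 + 35721)) = -31724 - (56 + √35977) = -31724 + (-56 - √35977) = -31780 - √35977 ≈ -31970.)
1/E = 1/(-31780 - √35977)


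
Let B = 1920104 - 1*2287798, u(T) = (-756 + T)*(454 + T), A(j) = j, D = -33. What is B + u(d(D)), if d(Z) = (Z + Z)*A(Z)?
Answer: 3375010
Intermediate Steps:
d(Z) = 2*Z² (d(Z) = (Z + Z)*Z = (2*Z)*Z = 2*Z²)
B = -367694 (B = 1920104 - 2287798 = -367694)
B + u(d(D)) = -367694 + (-343224 + (2*(-33)²)² - 604*(-33)²) = -367694 + (-343224 + (2*1089)² - 604*1089) = -367694 + (-343224 + 2178² - 302*2178) = -367694 + (-343224 + 4743684 - 657756) = -367694 + 3742704 = 3375010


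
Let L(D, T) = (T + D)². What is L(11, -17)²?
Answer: 1296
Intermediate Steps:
L(D, T) = (D + T)²
L(11, -17)² = ((11 - 17)²)² = ((-6)²)² = 36² = 1296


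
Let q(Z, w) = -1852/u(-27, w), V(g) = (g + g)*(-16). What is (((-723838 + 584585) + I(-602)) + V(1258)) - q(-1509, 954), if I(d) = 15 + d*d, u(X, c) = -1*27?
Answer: 4936718/27 ≈ 1.8284e+5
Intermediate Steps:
u(X, c) = -27
V(g) = -32*g (V(g) = (2*g)*(-16) = -32*g)
q(Z, w) = 1852/27 (q(Z, w) = -1852/(-27) = -1852*(-1/27) = 1852/27)
I(d) = 15 + d²
(((-723838 + 584585) + I(-602)) + V(1258)) - q(-1509, 954) = (((-723838 + 584585) + (15 + (-602)²)) - 32*1258) - 1*1852/27 = ((-139253 + (15 + 362404)) - 40256) - 1852/27 = ((-139253 + 362419) - 40256) - 1852/27 = (223166 - 40256) - 1852/27 = 182910 - 1852/27 = 4936718/27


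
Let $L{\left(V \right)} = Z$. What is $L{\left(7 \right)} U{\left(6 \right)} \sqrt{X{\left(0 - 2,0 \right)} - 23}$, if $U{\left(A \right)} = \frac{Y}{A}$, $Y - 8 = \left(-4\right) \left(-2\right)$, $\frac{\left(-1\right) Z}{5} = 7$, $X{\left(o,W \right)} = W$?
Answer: $- \frac{280 i \sqrt{23}}{3} \approx - 447.61 i$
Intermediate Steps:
$Z = -35$ ($Z = \left(-5\right) 7 = -35$)
$L{\left(V \right)} = -35$
$Y = 16$ ($Y = 8 - -8 = 8 + 8 = 16$)
$U{\left(A \right)} = \frac{16}{A}$
$L{\left(7 \right)} U{\left(6 \right)} \sqrt{X{\left(0 - 2,0 \right)} - 23} = - 35 \cdot \frac{16}{6} \sqrt{0 - 23} = - 35 \cdot 16 \cdot \frac{1}{6} \sqrt{-23} = \left(-35\right) \frac{8}{3} i \sqrt{23} = - \frac{280 i \sqrt{23}}{3}$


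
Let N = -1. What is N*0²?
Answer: 0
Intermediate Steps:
N*0² = -1*0² = -1*0 = 0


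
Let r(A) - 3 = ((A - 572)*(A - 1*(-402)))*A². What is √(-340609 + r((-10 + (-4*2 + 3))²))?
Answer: I*√11014771231 ≈ 1.0495e+5*I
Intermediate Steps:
r(A) = 3 + A²*(-572 + A)*(402 + A) (r(A) = 3 + ((A - 572)*(A - 1*(-402)))*A² = 3 + ((-572 + A)*(A + 402))*A² = 3 + ((-572 + A)*(402 + A))*A² = 3 + A²*(-572 + A)*(402 + A))
√(-340609 + r((-10 + (-4*2 + 3))²)) = √(-340609 + (3 + ((-10 + (-4*2 + 3))²)⁴ - 229944*(-10 + (-4*2 + 3))⁴ - 170*(-10 + (-4*2 + 3))⁶)) = √(-340609 + (3 + ((-10 + (-8 + 3))²)⁴ - 229944*(-10 + (-8 + 3))⁴ - 170*(-10 + (-8 + 3))⁶)) = √(-340609 + (3 + ((-10 - 5)²)⁴ - 229944*(-10 - 5)⁴ - 170*(-10 - 5)⁶)) = √(-340609 + (3 + ((-15)²)⁴ - 229944*((-15)²)² - 170*((-15)²)³)) = √(-340609 + (3 + 225⁴ - 229944*225² - 170*225³)) = √(-340609 + (3 + 2562890625 - 229944*50625 - 170*11390625)) = √(-340609 + (3 + 2562890625 - 11640915000 - 1936406250)) = √(-340609 - 11014430622) = √(-11014771231) = I*√11014771231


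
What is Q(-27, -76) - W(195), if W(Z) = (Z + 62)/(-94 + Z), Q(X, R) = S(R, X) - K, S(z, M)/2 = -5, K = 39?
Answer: -5206/101 ≈ -51.545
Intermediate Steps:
S(z, M) = -10 (S(z, M) = 2*(-5) = -10)
Q(X, R) = -49 (Q(X, R) = -10 - 1*39 = -10 - 39 = -49)
W(Z) = (62 + Z)/(-94 + Z)
Q(-27, -76) - W(195) = -49 - (62 + 195)/(-94 + 195) = -49 - 257/101 = -5206/101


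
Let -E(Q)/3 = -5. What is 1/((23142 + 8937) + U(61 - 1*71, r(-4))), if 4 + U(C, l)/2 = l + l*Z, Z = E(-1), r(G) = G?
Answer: 1/31943 ≈ 3.1306e-5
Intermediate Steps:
E(Q) = 15 (E(Q) = -3*(-5) = 15)
Z = 15
U(C, l) = -8 + 32*l (U(C, l) = -8 + 2*(l + l*15) = -8 + 2*(l + 15*l) = -8 + 2*(16*l) = -8 + 32*l)
1/((23142 + 8937) + U(61 - 1*71, r(-4))) = 1/((23142 + 8937) + (-8 + 32*(-4))) = 1/(32079 + (-8 - 128)) = 1/(32079 - 136) = 1/31943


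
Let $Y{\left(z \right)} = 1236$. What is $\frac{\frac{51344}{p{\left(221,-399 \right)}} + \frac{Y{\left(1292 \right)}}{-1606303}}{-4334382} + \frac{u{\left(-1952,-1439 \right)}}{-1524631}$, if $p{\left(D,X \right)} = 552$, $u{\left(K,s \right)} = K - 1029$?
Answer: $\frac{708178592884677262}{366216995775387953547} \approx 0.0019338$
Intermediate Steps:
$u{\left(K,s \right)} = -1029 + K$
$\frac{\frac{51344}{p{\left(221,-399 \right)}} + \frac{Y{\left(1292 \right)}}{-1606303}}{-4334382} + \frac{u{\left(-1952,-1439 \right)}}{-1524631} = \frac{\frac{51344}{552} + \frac{1236}{-1606303}}{-4334382} + \frac{-1029 - 1952}{-1524631} = \left(51344 \cdot \frac{1}{552} + 1236 \left(- \frac{1}{1606303}\right)\right) \left(- \frac{1}{4334382}\right) - - \frac{2981}{1524631} = \left(\frac{6418}{69} - \frac{1236}{1606303}\right) \left(- \frac{1}{4334382}\right) + \frac{2981}{1524631} = \frac{10309167370}{110834907} \left(- \frac{1}{4334382}\right) + \frac{2981}{1524631} = - \frac{5154583685}{240200412936237} + \frac{2981}{1524631} = \frac{708178592884677262}{366216995775387953547}$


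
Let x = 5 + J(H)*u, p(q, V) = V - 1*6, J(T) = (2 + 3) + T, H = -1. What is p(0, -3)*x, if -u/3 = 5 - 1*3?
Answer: 171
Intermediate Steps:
J(T) = 5 + T
u = -6 (u = -3*(5 - 1*3) = -3*(5 - 3) = -3*2 = -6)
p(q, V) = -6 + V (p(q, V) = V - 6 = -6 + V)
x = -19 (x = 5 + (5 - 1)*(-6) = 5 + 4*(-6) = 5 - 24 = -19)
p(0, -3)*x = (-6 - 3)*(-19) = -9*(-19) = 171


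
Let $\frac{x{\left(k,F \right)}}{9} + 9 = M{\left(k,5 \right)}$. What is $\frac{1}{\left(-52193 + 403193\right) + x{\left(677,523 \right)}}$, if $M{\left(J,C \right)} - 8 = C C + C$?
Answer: $\frac{1}{351261} \approx 2.8469 \cdot 10^{-6}$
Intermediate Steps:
$M{\left(J,C \right)} = 8 + C + C^{2}$ ($M{\left(J,C \right)} = 8 + \left(C C + C\right) = 8 + \left(C^{2} + C\right) = 8 + \left(C + C^{2}\right) = 8 + C + C^{2}$)
$x{\left(k,F \right)} = 261$ ($x{\left(k,F \right)} = -81 + 9 \left(8 + 5 + 5^{2}\right) = -81 + 9 \left(8 + 5 + 25\right) = -81 + 9 \cdot 38 = -81 + 342 = 261$)
$\frac{1}{\left(-52193 + 403193\right) + x{\left(677,523 \right)}} = \frac{1}{\left(-52193 + 403193\right) + 261} = \frac{1}{351000 + 261} = \frac{1}{351261}$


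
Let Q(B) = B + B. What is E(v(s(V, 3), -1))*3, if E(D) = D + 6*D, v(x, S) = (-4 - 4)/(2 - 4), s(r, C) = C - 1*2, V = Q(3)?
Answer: 84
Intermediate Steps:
Q(B) = 2*B
V = 6 (V = 2*3 = 6)
s(r, C) = -2 + C (s(r, C) = C - 2 = -2 + C)
v(x, S) = 4 (v(x, S) = -8/(-2) = -8*(-1/2) = 4)
E(D) = 7*D
E(v(s(V, 3), -1))*3 = (7*4)*3 = 28*3 = 84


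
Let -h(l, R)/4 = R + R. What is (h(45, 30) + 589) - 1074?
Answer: -725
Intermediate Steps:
h(l, R) = -8*R (h(l, R) = -4*(R + R) = -8*R)
(h(45, 30) + 589) - 1074 = (-8*30 + 589) - 1074 = (-240 + 589) - 1074 = 349 - 1074 = -725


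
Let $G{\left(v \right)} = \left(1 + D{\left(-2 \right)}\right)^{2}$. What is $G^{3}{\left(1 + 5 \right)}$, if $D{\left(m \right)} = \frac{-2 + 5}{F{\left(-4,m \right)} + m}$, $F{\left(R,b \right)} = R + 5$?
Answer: $64$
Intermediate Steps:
$F{\left(R,b \right)} = 5 + R$
$D{\left(m \right)} = \frac{3}{1 + m}$ ($D{\left(m \right)} = \frac{-2 + 5}{\left(5 - 4\right) + m} = \frac{3}{1 + m}$)
$G{\left(v \right)} = 4$ ($G{\left(v \right)} = \left(1 + \frac{3}{1 - 2}\right)^{2} = \left(1 + \frac{3}{-1}\right)^{2} = \left(1 + 3 \left(-1\right)\right)^{2} = \left(1 - 3\right)^{2} = \left(-2\right)^{2} = 4$)
$G^{3}{\left(1 + 5 \right)} = 4^{3} = 64$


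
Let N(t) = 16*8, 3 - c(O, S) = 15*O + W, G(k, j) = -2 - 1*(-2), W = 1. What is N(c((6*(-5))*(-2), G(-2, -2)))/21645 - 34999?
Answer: -757553227/21645 ≈ -34999.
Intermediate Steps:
G(k, j) = 0 (G(k, j) = -2 + 2 = 0)
c(O, S) = 2 - 15*O (c(O, S) = 3 - (15*O + 1) = 3 - (1 + 15*O) = 3 + (-1 - 15*O) = 2 - 15*O)
N(t) = 128
N(c((6*(-5))*(-2), G(-2, -2)))/21645 - 34999 = 128/21645 - 34999 = -757553227/21645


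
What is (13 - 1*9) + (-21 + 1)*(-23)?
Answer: 464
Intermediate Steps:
(13 - 1*9) + (-21 + 1)*(-23) = (13 - 9) - 20*(-23) = 4 + 460 = 464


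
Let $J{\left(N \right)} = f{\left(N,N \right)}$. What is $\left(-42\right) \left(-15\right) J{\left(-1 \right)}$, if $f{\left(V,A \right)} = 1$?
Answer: $630$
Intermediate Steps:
$J{\left(N \right)} = 1$
$\left(-42\right) \left(-15\right) J{\left(-1 \right)} = \left(-42\right) \left(-15\right) 1 = 630 \cdot 1 = 630$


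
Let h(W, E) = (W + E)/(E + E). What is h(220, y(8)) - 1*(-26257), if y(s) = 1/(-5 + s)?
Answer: 53175/2 ≈ 26588.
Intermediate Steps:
h(W, E) = (E + W)/(2*E) (h(W, E) = (E + W)/((2*E)) = (E + W)*(1/(2*E)) = (E + W)/(2*E))
h(220, y(8)) - 1*(-26257) = (1/(-5 + 8) + 220)/(2*(1/(-5 + 8))) - 1*(-26257) = (1/3 + 220)/(2*(1/3)) + 26257 = (1/2)*3*(661/3) + 26257 = 661/2 + 26257 = 53175/2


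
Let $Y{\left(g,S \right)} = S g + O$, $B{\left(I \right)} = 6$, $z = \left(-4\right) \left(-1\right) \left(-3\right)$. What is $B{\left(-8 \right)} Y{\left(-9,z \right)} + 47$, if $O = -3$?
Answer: $677$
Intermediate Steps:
$z = -12$ ($z = 4 \left(-3\right) = -12$)
$Y{\left(g,S \right)} = -3 + S g$ ($Y{\left(g,S \right)} = S g - 3 = -3 + S g$)
$B{\left(-8 \right)} Y{\left(-9,z \right)} + 47 = 6 \left(-3 - -108\right) + 47 = 6 \left(-3 + 108\right) + 47 = 6 \cdot 105 + 47 = 630 + 47 = 677$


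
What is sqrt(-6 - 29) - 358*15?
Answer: -5370 + I*sqrt(35) ≈ -5370.0 + 5.9161*I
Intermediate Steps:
sqrt(-6 - 29) - 358*15 = sqrt(-35) - 5370 = I*sqrt(35) - 5370 = -5370 + I*sqrt(35)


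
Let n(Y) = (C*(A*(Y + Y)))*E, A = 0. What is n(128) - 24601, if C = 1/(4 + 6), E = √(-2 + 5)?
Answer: -24601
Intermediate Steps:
E = √3 ≈ 1.7320
C = ⅒ (C = 1/10 = ⅒ ≈ 0.10000)
n(Y) = 0 (n(Y) = ((0*(Y + Y))/10)*√3 = ((0*(2*Y))/10)*√3 = ((⅒)*0)*√3 = 0*√3 = 0)
n(128) - 24601 = 0 - 24601 = -24601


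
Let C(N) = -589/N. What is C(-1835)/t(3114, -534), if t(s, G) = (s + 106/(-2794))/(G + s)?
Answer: 424581828/1596525235 ≈ 0.26594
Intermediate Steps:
t(s, G) = (-53/1397 + s)/(G + s) (t(s, G) = (s + 106*(-1/2794))/(G + s) = (s - 53/1397)/(G + s) = (-53/1397 + s)/(G + s))
C(-1835)/t(3114, -534) = (-589/(-1835))/(((-53/1397 + 3114)/(-534 + 3114))) = (-589*(-1/1835))/(((4350205/1397)/2580)) = 589/(1835*(((1/2580)*(4350205/1397)))) = 589/(1835*(870041/720852)) = (589/1835)*(720852/870041) = 424581828/1596525235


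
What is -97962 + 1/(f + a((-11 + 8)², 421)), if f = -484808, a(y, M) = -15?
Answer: -47494230727/484823 ≈ -97962.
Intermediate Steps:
-97962 + 1/(f + a((-11 + 8)², 421)) = -97962 + 1/(-484808 - 15) = -97962 + 1/(-484823) = -97962 - 1/484823 = -47494230727/484823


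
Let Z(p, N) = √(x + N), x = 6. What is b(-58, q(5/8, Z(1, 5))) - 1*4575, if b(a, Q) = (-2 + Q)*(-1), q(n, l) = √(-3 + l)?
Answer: -4573 - √(-3 + √11) ≈ -4573.6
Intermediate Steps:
Z(p, N) = √(6 + N)
b(a, Q) = 2 - Q
b(-58, q(5/8, Z(1, 5))) - 1*4575 = (2 - √(-3 + √(6 + 5))) - 1*4575 = (2 - √(-3 + √11)) - 4575 = -4573 - √(-3 + √11)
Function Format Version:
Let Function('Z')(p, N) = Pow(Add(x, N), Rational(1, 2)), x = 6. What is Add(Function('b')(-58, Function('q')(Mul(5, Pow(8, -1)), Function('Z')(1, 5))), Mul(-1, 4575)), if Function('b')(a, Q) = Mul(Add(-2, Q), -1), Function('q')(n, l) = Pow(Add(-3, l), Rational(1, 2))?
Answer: Add(-4573, Mul(-1, Pow(Add(-3, Pow(11, Rational(1, 2))), Rational(1, 2)))) ≈ -4573.6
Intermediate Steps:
Function('Z')(p, N) = Pow(Add(6, N), Rational(1, 2))
Function('b')(a, Q) = Add(2, Mul(-1, Q))
Add(Function('b')(-58, Function('q')(Mul(5, Pow(8, -1)), Function('Z')(1, 5))), Mul(-1, 4575)) = Add(Add(2, Mul(-1, Pow(Add(-3, Pow(Add(6, 5), Rational(1, 2))), Rational(1, 2)))), Mul(-1, 4575)) = Add(Add(2, Mul(-1, Pow(Add(-3, Pow(11, Rational(1, 2))), Rational(1, 2)))), -4575) = Add(-4573, Mul(-1, Pow(Add(-3, Pow(11, Rational(1, 2))), Rational(1, 2))))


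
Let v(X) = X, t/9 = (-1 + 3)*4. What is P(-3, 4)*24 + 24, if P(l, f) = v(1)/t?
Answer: 73/3 ≈ 24.333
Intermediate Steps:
t = 72 (t = 9*((-1 + 3)*4) = 9*(2*4) = 9*8 = 72)
P(l, f) = 1/72
P(-3, 4)*24 + 24 = (1/72)*24 + 24 = ⅓ + 24 = 73/3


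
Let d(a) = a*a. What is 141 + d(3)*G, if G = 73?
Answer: 798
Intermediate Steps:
d(a) = a²
141 + d(3)*G = 141 + 3²*73 = 141 + 9*73 = 141 + 657 = 798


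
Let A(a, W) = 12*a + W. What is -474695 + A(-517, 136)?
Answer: -480763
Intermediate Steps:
A(a, W) = W + 12*a
-474695 + A(-517, 136) = -474695 + (136 + 12*(-517)) = -474695 + (136 - 6204) = -474695 - 6068 = -480763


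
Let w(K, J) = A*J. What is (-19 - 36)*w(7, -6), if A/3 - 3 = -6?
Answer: -2970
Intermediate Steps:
A = -9 (A = 9 + 3*(-6) = 9 - 18 = -9)
w(K, J) = -9*J
(-19 - 36)*w(7, -6) = (-19 - 36)*(-9*(-6)) = -55*54 = -2970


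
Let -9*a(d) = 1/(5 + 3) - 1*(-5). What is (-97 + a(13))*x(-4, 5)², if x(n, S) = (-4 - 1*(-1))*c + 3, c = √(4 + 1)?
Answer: -21075/4 + 7025*√5/4 ≈ -1341.7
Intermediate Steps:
c = √5 ≈ 2.2361
a(d) = -41/72 (a(d) = -(1/(5 + 3) - 1*(-5))/9 = -(1/8 + 5)/9 = -(⅛ + 5)/9 = -⅑*41/8 = -41/72)
x(n, S) = 3 - 3*√5 (x(n, S) = (-4 - 1*(-1))*√5 + 3 = (-4 + 1)*√5 + 3 = -3*√5 + 3 = 3 - 3*√5)
(-97 + a(13))*x(-4, 5)² = (-97 - 41/72)*(3 - 3*√5)² = -7025*(3 - 3*√5)²/72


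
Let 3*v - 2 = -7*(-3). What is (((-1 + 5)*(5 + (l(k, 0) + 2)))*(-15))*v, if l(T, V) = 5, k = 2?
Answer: -5520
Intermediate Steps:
v = 23/3 (v = 2/3 + (-7*(-3))/3 = 2/3 + (1/3)*21 = 2/3 + 7 = 23/3 ≈ 7.6667)
(((-1 + 5)*(5 + (l(k, 0) + 2)))*(-15))*v = (((-1 + 5)*(5 + (5 + 2)))*(-15))*(23/3) = ((4*(5 + 7))*(-15))*(23/3) = ((4*12)*(-15))*(23/3) = (48*(-15))*(23/3) = -720*23/3 = -5520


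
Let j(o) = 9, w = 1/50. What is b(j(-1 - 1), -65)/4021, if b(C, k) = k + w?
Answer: -3249/201050 ≈ -0.016160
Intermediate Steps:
w = 1/50 ≈ 0.020000
b(C, k) = 1/50 + k (b(C, k) = k + 1/50 = 1/50 + k)
b(j(-1 - 1), -65)/4021 = (1/50 - 65)/4021 = -3249/50*1/4021 = -3249/201050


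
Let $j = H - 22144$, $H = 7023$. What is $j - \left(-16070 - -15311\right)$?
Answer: $-14362$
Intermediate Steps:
$j = -15121$ ($j = 7023 - 22144 = -15121$)
$j - \left(-16070 - -15311\right) = -15121 - \left(-16070 - -15311\right) = -15121 - \left(-16070 + 15311\right) = -15121 - -759 = -15121 + 759 = -14362$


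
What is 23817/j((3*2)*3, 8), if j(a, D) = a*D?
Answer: 7939/48 ≈ 165.40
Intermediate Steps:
j(a, D) = D*a
23817/j((3*2)*3, 8) = 23817/((8*((3*2)*3))) = 23817/((8*(6*3))) = 23817/((8*18)) = 23817/144 = 23817*(1/144) = 7939/48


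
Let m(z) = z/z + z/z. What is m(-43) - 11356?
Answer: -11354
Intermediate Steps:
m(z) = 2 (m(z) = 1 + 1 = 2)
m(-43) - 11356 = 2 - 11356 = -11354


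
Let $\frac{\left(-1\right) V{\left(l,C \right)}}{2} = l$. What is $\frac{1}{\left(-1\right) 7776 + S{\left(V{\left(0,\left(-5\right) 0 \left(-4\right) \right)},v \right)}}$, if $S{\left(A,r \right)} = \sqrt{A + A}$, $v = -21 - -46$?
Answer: $- \frac{1}{7776} \approx -0.0001286$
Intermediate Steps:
$v = 25$ ($v = -21 + 46 = 25$)
$V{\left(l,C \right)} = - 2 l$
$S{\left(A,r \right)} = \sqrt{2} \sqrt{A}$ ($S{\left(A,r \right)} = \sqrt{2 A} = \sqrt{2} \sqrt{A}$)
$\frac{1}{\left(-1\right) 7776 + S{\left(V{\left(0,\left(-5\right) 0 \left(-4\right) \right)},v \right)}} = \frac{1}{\left(-1\right) 7776 + \sqrt{2} \sqrt{\left(-2\right) 0}} = \frac{1}{-7776 + \sqrt{2} \sqrt{0}} = \frac{1}{-7776 + \sqrt{2} \cdot 0} = \frac{1}{-7776 + 0} = \frac{1}{-7776} = - \frac{1}{7776}$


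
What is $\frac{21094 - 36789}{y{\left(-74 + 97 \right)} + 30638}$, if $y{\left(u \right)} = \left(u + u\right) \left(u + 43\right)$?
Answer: $- \frac{15695}{33674} \approx -0.46609$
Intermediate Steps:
$y{\left(u \right)} = 2 u \left(43 + u\right)$
$\frac{21094 - 36789}{y{\left(-74 + 97 \right)} + 30638} = \frac{21094 - 36789}{2 \left(-74 + 97\right) \left(43 + \left(-74 + 97\right)\right) + 30638} = - \frac{15695}{2 \cdot 23 \left(43 + 23\right) + 30638} = - \frac{15695}{2 \cdot 23 \cdot 66 + 30638} = - \frac{15695}{3036 + 30638} = - \frac{15695}{33674}$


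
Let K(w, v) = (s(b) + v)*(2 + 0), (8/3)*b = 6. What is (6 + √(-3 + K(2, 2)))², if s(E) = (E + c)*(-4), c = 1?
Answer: 11 + 60*I ≈ 11.0 + 60.0*I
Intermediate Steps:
b = 9/4 (b = (3/8)*6 = 9/4 ≈ 2.2500)
s(E) = -4 - 4*E (s(E) = (E + 1)*(-4) = (1 + E)*(-4) = -4 - 4*E)
K(w, v) = -26 + 2*v (K(w, v) = ((-4 - 4*9/4) + v)*(2 + 0) = ((-4 - 9) + v)*2 = (-13 + v)*2 = -26 + 2*v)
(6 + √(-3 + K(2, 2)))² = (6 + √(-3 + (-26 + 2*2)))² = (6 + √(-3 + (-26 + 4)))² = (6 + √(-3 - 22))² = (6 + √(-25))² = (6 + 5*I)²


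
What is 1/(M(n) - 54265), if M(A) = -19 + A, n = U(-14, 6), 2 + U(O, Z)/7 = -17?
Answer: -1/54417 ≈ -1.8377e-5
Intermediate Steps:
U(O, Z) = -133 (U(O, Z) = -14 + 7*(-17) = -14 - 119 = -133)
n = -133
1/(M(n) - 54265) = 1/((-19 - 133) - 54265) = 1/(-152 - 54265) = 1/(-54417) = -1/54417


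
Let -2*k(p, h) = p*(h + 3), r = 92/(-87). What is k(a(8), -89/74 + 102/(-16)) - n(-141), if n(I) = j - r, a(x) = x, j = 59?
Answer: -268765/6438 ≈ -41.747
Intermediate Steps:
r = -92/87 (r = 92*(-1/87) = -92/87 ≈ -1.0575)
k(p, h) = -p*(3 + h)/2 (k(p, h) = -p*(h + 3)/2 = -p*(3 + h)/2)
n(I) = 5225/87 (n(I) = 59 - 1*(-92/87) = 59 + 92/87 = 5225/87)
k(a(8), -89/74 + 102/(-16)) - n(-141) = -½*8*(3 + (-89/74 + 102/(-16))) - 1*5225/87 = -½*8*(3 + (-89*1/74 + 102*(-1/16))) - 5225/87 = -½*8*(3 + (-89/74 - 51/8)) - 5225/87 = -½*8*(3 - 2243/296) - 5225/87 = -½*8*(-1355/296) - 5225/87 = 1355/74 - 5225/87 = -268765/6438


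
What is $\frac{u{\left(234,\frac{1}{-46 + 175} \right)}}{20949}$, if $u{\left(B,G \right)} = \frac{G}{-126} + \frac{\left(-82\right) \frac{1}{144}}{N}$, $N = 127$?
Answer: $- \frac{37531}{172976563368} \approx -2.1697 \cdot 10^{-7}$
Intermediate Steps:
$u{\left(B,G \right)} = - \frac{41}{9144} - \frac{G}{126}$ ($u{\left(B,G \right)} = \frac{G}{-126} + \frac{\left(-82\right) \frac{1}{144}}{127} = G \left(- \frac{1}{126}\right) + \left(-82\right) \frac{1}{144} \cdot \frac{1}{127} = - \frac{G}{126} - \frac{41}{9144} = - \frac{41}{9144} - \frac{G}{126}$)
$\frac{u{\left(234,\frac{1}{-46 + 175} \right)}}{20949} = \frac{- \frac{41}{9144} - \frac{1}{126 \left(-46 + 175\right)}}{20949} = \left(- \frac{41}{9144} - \frac{1}{126 \cdot 129}\right) \frac{1}{20949} = \left(- \frac{41}{9144} - \frac{1}{16254}\right) \frac{1}{20949} = \left(- \frac{37531}{8257032}\right) \frac{1}{20949} = - \frac{37531}{172976563368}$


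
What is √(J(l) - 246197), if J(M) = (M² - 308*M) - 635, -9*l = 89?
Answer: I*√19738763/9 ≈ 493.65*I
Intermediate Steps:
l = -89/9 (l = -⅑*89 = -89/9 ≈ -9.8889)
J(M) = -635 + M² - 308*M
√(J(l) - 246197) = √((-635 + (-89/9)² - 308*(-89/9)) - 246197) = √((-635 + 7921/81 + 27412/9) - 246197) = √(203194/81 - 246197) = √(-19738763/81) = I*√19738763/9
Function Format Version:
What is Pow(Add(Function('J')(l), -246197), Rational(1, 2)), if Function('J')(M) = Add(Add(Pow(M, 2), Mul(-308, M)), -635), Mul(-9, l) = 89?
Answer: Mul(Rational(1, 9), I, Pow(19738763, Rational(1, 2))) ≈ Mul(493.65, I)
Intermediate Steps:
l = Rational(-89, 9) (l = Mul(Rational(-1, 9), 89) = Rational(-89, 9) ≈ -9.8889)
Function('J')(M) = Add(-635, Pow(M, 2), Mul(-308, M))
Pow(Add(Function('J')(l), -246197), Rational(1, 2)) = Pow(Add(Add(-635, Pow(Rational(-89, 9), 2), Mul(-308, Rational(-89, 9))), -246197), Rational(1, 2)) = Pow(Add(Add(-635, Rational(7921, 81), Rational(27412, 9)), -246197), Rational(1, 2)) = Pow(Add(Rational(203194, 81), -246197), Rational(1, 2)) = Pow(Rational(-19738763, 81), Rational(1, 2)) = Mul(Rational(1, 9), I, Pow(19738763, Rational(1, 2)))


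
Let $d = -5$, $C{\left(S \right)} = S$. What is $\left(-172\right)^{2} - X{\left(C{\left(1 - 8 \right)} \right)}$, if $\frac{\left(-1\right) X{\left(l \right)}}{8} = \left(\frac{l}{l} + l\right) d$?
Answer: $29824$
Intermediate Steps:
$X{\left(l \right)} = 40 + 40 l$ ($X{\left(l \right)} = - 8 \left(\frac{l}{l} + l\right) \left(-5\right) = - 8 \left(1 + l\right) \left(-5\right) = - 8 \left(-5 - 5 l\right) = 40 + 40 l$)
$\left(-172\right)^{2} - X{\left(C{\left(1 - 8 \right)} \right)} = \left(-172\right)^{2} - \left(40 + 40 \left(1 - 8\right)\right) = 29584 - \left(40 + 40 \left(1 - 8\right)\right) = 29584 - \left(40 + 40 \left(-7\right)\right) = 29584 - \left(40 - 280\right) = 29584 - -240 = 29584 + 240 = 29824$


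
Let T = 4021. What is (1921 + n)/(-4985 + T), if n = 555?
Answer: -619/241 ≈ -2.5685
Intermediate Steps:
(1921 + n)/(-4985 + T) = (1921 + 555)/(-4985 + 4021) = 2476/(-964) = 2476*(-1/964) = -619/241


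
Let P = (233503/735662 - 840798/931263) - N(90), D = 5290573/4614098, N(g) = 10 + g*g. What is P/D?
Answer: -4273054580665552135901/604090676195295623 ≈ -7073.5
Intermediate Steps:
N(g) = 10 + g²
D = 5290573/4614098 (D = 5290573*(1/4614098) = 5290573/4614098 ≈ 1.1466)
P = -1852173309134549/228364933702 (P = (233503/735662 - 840798/931263) - (10 + 90²) = (233503*(1/735662) - 840798*1/931263) - (10 + 8100) = (233503/735662 - 280266/310421) - 1*8110 = -133696811329/228364933702 - 8110 = -1852173309134549/228364933702 ≈ -8110.6)
P/D = -1852173309134549/(228364933702*5290573/4614098) = -1852173309134549/228364933702*4614098/5290573 = -4273054580665552135901/604090676195295623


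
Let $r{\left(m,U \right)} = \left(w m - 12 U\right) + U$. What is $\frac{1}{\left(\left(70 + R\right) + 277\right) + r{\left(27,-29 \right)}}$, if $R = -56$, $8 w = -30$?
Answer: $\frac{4}{2035} \approx 0.0019656$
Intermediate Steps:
$w = - \frac{15}{4}$ ($w = \frac{1}{8} \left(-30\right) = - \frac{15}{4} \approx -3.75$)
$r{\left(m,U \right)} = - 11 U - \frac{15 m}{4}$ ($r{\left(m,U \right)} = \left(- \frac{15 m}{4} - 12 U\right) + U = \left(- 12 U - \frac{15 m}{4}\right) + U = - 11 U - \frac{15 m}{4}$)
$\frac{1}{\left(\left(70 + R\right) + 277\right) + r{\left(27,-29 \right)}} = \frac{1}{\left(\left(70 - 56\right) + 277\right) - - \frac{871}{4}} = \frac{1}{\left(14 + 277\right) + \left(319 - \frac{405}{4}\right)} = \frac{1}{291 + \frac{871}{4}} = \frac{1}{\frac{2035}{4}} = \frac{4}{2035}$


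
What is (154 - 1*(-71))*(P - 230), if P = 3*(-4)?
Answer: -54450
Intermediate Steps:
P = -12
(154 - 1*(-71))*(P - 230) = (154 - 1*(-71))*(-12 - 230) = (154 + 71)*(-242) = 225*(-242) = -54450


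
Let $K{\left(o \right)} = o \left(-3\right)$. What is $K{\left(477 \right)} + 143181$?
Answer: $141750$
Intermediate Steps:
$K{\left(o \right)} = - 3 o$
$K{\left(477 \right)} + 143181 = \left(-3\right) 477 + 143181 = -1431 + 143181 = 141750$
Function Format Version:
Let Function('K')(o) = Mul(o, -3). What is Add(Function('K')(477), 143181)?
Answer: 141750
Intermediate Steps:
Function('K')(o) = Mul(-3, o)
Add(Function('K')(477), 143181) = Add(Mul(-3, 477), 143181) = Add(-1431, 143181) = 141750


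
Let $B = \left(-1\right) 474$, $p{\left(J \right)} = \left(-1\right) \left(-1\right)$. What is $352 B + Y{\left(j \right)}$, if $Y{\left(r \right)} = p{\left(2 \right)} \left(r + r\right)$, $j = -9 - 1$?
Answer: $-166868$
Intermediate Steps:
$p{\left(J \right)} = 1$
$j = -10$ ($j = -9 - 1 = -10$)
$Y{\left(r \right)} = 2 r$ ($Y{\left(r \right)} = 1 \left(r + r\right) = 1 \cdot 2 r = 2 r$)
$B = -474$
$352 B + Y{\left(j \right)} = 352 \left(-474\right) + 2 \left(-10\right) = -166848 - 20 = -166868$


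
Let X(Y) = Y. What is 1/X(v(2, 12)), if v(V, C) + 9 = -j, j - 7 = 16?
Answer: -1/32 ≈ -0.031250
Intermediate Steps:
j = 23 (j = 7 + 16 = 23)
v(V, C) = -32 (v(V, C) = -9 - 1*23 = -9 - 23 = -32)
1/X(v(2, 12)) = 1/(-32) = -1/32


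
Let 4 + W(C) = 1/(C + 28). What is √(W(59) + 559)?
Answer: √4200882/87 ≈ 23.559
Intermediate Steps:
W(C) = -4 + 1/(28 + C) (W(C) = -4 + 1/(C + 28) = -4 + 1/(28 + C))
√(W(59) + 559) = √((-111 - 4*59)/(28 + 59) + 559) = √((-111 - 236)/87 + 559) = √((1/87)*(-347) + 559) = √(-347/87 + 559) = √(48286/87) = √4200882/87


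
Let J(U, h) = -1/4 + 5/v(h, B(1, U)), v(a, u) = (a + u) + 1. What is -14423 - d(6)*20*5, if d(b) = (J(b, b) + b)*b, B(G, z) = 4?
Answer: -199603/11 ≈ -18146.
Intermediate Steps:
v(a, u) = 1 + a + u
J(U, h) = -¼ + 5/(5 + h) (J(U, h) = -1/4 + 5/(1 + h + 4) = -1*¼ + 5/(5 + h) = -¼ + 5/(5 + h))
d(b) = b*(b + (15 - b)/(4*(5 + b))) (d(b) = ((15 - b)/(4*(5 + b)) + b)*b = (b + (15 - b)/(4*(5 + b)))*b = b*(b + (15 - b)/(4*(5 + b))))
-14423 - d(6)*20*5 = -14423 - ((¼)*6*(20 + (-1 + 4*6)*(5 + 6))/(5 + 6))*20*5 = -14423 - ((¼)*6*(20 + (-1 + 24)*11)/11)*20*5 = -14423 - ((¼)*6*(1/11)*(20 + 23*11))*20*5 = -14423 - ((¼)*6*(1/11)*(20 + 253))*20*5 = -14423 - ((¼)*6*(1/11)*273)*20*5 = -14423 - (819/22)*20*5 = -14423 - 8190*5/11 = -14423 - 1*40950/11 = -14423 - 40950/11 = -199603/11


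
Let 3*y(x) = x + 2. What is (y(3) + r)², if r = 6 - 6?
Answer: 25/9 ≈ 2.7778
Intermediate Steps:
r = 0
y(x) = ⅔ + x/3 (y(x) = (x + 2)/3 = (2 + x)/3 = ⅔ + x/3)
(y(3) + r)² = ((⅔ + (⅓)*3) + 0)² = ((⅔ + 1) + 0)² = (5/3 + 0)² = (5/3)² = 25/9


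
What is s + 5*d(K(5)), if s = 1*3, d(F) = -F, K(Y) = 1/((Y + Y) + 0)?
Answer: 5/2 ≈ 2.5000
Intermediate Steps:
K(Y) = 1/(2*Y) (K(Y) = 1/(2*Y + 0) = 1/(2*Y))
s = 3
s + 5*d(K(5)) = 3 + 5*(-1/(2*5)) = 3 + 5*(-1*⅒) = 3 + 5*(-⅒) = 3 - ½ = 5/2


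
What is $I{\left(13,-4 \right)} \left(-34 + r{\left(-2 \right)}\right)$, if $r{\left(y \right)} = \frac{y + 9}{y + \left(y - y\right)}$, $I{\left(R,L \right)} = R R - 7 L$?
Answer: $- \frac{14775}{2} \approx -7387.5$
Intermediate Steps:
$I{\left(R,L \right)} = R^{2} - 7 L$
$r{\left(y \right)} = \frac{9 + y}{y}$ ($r{\left(y \right)} = \frac{9 + y}{y + 0} = \frac{9 + y}{y}$)
$I{\left(13,-4 \right)} \left(-34 + r{\left(-2 \right)}\right) = \left(13^{2} - -28\right) \left(-34 + \frac{9 - 2}{-2}\right) = \left(169 + 28\right) \left(-34 - \frac{7}{2}\right) = 197 \left(-34 - \frac{7}{2}\right) = 197 \left(- \frac{75}{2}\right) = - \frac{14775}{2}$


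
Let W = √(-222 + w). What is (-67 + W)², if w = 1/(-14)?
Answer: (938 - I*√43526)²/196 ≈ 4266.9 - 1996.9*I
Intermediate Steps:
w = -1/14 ≈ -0.071429
W = I*√43526/14 (W = √(-222 - 1/14) = √(-3109/14) = I*√43526/14 ≈ 14.902*I)
(-67 + W)² = (-67 + I*√43526/14)²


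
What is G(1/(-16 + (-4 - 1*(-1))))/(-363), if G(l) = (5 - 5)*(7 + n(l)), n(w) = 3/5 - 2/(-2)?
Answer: 0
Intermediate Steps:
n(w) = 8/5 (n(w) = 3*(⅕) - 2*(-½) = ⅗ + 1 = 8/5)
G(l) = 0 (G(l) = (5 - 5)*(7 + 8/5) = 0*(43/5) = 0)
G(1/(-16 + (-4 - 1*(-1))))/(-363) = 0/(-363) = 0*(-1/363) = 0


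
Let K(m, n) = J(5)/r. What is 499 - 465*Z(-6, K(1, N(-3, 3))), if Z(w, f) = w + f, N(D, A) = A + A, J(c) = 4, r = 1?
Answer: 1429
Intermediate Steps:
N(D, A) = 2*A
K(m, n) = 4 (K(m, n) = 4/1 = 4*1 = 4)
Z(w, f) = f + w
499 - 465*Z(-6, K(1, N(-3, 3))) = 499 - 465*(4 - 6) = 499 - 465*(-2) = 499 + 930 = 1429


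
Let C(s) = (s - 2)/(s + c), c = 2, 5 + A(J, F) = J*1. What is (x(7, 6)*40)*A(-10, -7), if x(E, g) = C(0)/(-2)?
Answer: -300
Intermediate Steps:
A(J, F) = -5 + J (A(J, F) = -5 + J*1 = -5 + J)
C(s) = (-2 + s)/(2 + s) (C(s) = (s - 2)/(s + 2) = (-2 + s)/(2 + s))
x(E, g) = ½ (x(E, g) = ((-2 + 0)/(2 + 0))/(-2) = (-2/2)*(-½) = ((½)*(-2))*(-½) = -1*(-½) = ½)
(x(7, 6)*40)*A(-10, -7) = ((½)*40)*(-5 - 10) = 20*(-15) = -300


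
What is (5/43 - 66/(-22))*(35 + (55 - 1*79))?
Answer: 1474/43 ≈ 34.279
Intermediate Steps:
(5/43 - 66/(-22))*(35 + (55 - 1*79)) = (5*(1/43) - 66*(-1/22))*(35 + (55 - 79)) = (5/43 + 3)*(35 - 24) = (134/43)*11 = 1474/43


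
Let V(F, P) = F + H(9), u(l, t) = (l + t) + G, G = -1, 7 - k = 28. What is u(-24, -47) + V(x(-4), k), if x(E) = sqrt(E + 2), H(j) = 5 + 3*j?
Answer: -40 + I*sqrt(2) ≈ -40.0 + 1.4142*I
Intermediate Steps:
k = -21 (k = 7 - 1*28 = 7 - 28 = -21)
u(l, t) = -1 + l + t (u(l, t) = (l + t) - 1 = -1 + l + t)
x(E) = sqrt(2 + E)
V(F, P) = 32 + F (V(F, P) = F + (5 + 3*9) = F + (5 + 27) = F + 32 = 32 + F)
u(-24, -47) + V(x(-4), k) = (-1 - 24 - 47) + (32 + sqrt(2 - 4)) = -72 + (32 + sqrt(-2)) = -72 + (32 + I*sqrt(2)) = -40 + I*sqrt(2)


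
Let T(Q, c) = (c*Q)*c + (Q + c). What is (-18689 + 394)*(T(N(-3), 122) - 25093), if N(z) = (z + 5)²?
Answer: -632439855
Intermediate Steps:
N(z) = (5 + z)²
T(Q, c) = Q + c + Q*c² (T(Q, c) = (Q*c)*c + (Q + c) = Q*c² + (Q + c) = Q + c + Q*c²)
(-18689 + 394)*(T(N(-3), 122) - 25093) = (-18689 + 394)*(((5 - 3)² + 122 + (5 - 3)²*122²) - 25093) = -18295*((2² + 122 + 2²*14884) - 25093) = -18295*((4 + 122 + 4*14884) - 25093) = -18295*((4 + 122 + 59536) - 25093) = -18295*(59662 - 25093) = -18295*34569 = -632439855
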